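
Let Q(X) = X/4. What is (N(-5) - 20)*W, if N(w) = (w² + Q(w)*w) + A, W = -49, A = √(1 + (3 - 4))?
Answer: -2205/4 ≈ -551.25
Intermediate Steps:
Q(X) = X/4 (Q(X) = X*(¼) = X/4)
A = 0 (A = √(1 - 1) = √0 = 0)
N(w) = 5*w²/4 (N(w) = (w² + (w/4)*w) + 0 = (w² + w²/4) + 0 = 5*w²/4 + 0 = 5*w²/4)
(N(-5) - 20)*W = ((5/4)*(-5)² - 20)*(-49) = ((5/4)*25 - 20)*(-49) = (125/4 - 20)*(-49) = (45/4)*(-49) = -2205/4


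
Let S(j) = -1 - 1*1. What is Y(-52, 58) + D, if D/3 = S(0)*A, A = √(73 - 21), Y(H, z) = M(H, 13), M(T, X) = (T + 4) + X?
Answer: -35 - 12*√13 ≈ -78.267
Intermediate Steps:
M(T, X) = 4 + T + X (M(T, X) = (4 + T) + X = 4 + T + X)
S(j) = -2 (S(j) = -1 - 1 = -2)
Y(H, z) = 17 + H (Y(H, z) = 4 + H + 13 = 17 + H)
A = 2*√13 (A = √52 = 2*√13 ≈ 7.2111)
D = -12*√13 (D = 3*(-4*√13) = -12*√13 ≈ -43.267)
Y(-52, 58) + D = (17 - 52) - 12*√13 = -35 - 12*√13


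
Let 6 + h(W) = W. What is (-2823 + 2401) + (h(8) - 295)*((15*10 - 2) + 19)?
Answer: -49353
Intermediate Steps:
h(W) = -6 + W
(-2823 + 2401) + (h(8) - 295)*((15*10 - 2) + 19) = (-2823 + 2401) + ((-6 + 8) - 295)*((15*10 - 2) + 19) = -422 + (2 - 295)*((150 - 2) + 19) = -422 - 293*(148 + 19) = -422 - 293*167 = -422 - 48931 = -49353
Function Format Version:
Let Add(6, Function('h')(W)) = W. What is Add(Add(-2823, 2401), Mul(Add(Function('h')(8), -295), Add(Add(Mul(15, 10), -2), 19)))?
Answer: -49353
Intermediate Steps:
Function('h')(W) = Add(-6, W)
Add(Add(-2823, 2401), Mul(Add(Function('h')(8), -295), Add(Add(Mul(15, 10), -2), 19))) = Add(Add(-2823, 2401), Mul(Add(Add(-6, 8), -295), Add(Add(Mul(15, 10), -2), 19))) = Add(-422, Mul(Add(2, -295), Add(Add(150, -2), 19))) = Add(-422, Mul(-293, Add(148, 19))) = Add(-422, Mul(-293, 167)) = Add(-422, -48931) = -49353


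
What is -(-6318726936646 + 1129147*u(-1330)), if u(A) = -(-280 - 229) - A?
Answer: 6316650435313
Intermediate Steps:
u(A) = 509 - A (u(A) = -1*(-509) - A = 509 - A)
-(-6318726936646 + 1129147*u(-1330)) = -(-6318152200823 + 1501765510) = -1129147/(1/((509 + 1330) - 5596018)) = -1129147/(1/(1839 - 5596018)) = -1129147/(1/(-5594179)) = -1129147/(-1/5594179) = -1129147*(-5594179) = 6316650435313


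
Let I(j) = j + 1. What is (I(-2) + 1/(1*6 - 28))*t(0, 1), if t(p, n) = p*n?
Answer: 0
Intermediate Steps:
I(j) = 1 + j
t(p, n) = n*p
(I(-2) + 1/(1*6 - 28))*t(0, 1) = ((1 - 2) + 1/(1*6 - 28))*(1*0) = (-1 + 1/(6 - 28))*0 = (-1 + 1/(-22))*0 = (-1 - 1/22)*0 = -23/22*0 = 0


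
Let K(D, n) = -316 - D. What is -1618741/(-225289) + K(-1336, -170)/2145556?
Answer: 868332314944/120842541421 ≈ 7.1857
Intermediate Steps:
-1618741/(-225289) + K(-1336, -170)/2145556 = -1618741/(-225289) + (-316 - 1*(-1336))/2145556 = -1618741*(-1/225289) + (-316 + 1336)*(1/2145556) = 1618741/225289 + 1020*(1/2145556) = 1618741/225289 + 255/536389 = 868332314944/120842541421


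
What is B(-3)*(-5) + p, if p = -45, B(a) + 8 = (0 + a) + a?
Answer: 25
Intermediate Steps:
B(a) = -8 + 2*a (B(a) = -8 + ((0 + a) + a) = -8 + (a + a) = -8 + 2*a)
B(-3)*(-5) + p = (-8 + 2*(-3))*(-5) - 45 = (-8 - 6)*(-5) - 45 = -14*(-5) - 45 = 70 - 45 = 25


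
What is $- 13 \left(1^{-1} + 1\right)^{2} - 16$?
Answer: $-68$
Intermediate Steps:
$- 13 \left(1^{-1} + 1\right)^{2} - 16 = - 13 \left(1 + 1\right)^{2} - 16 = - 13 \cdot 2^{2} - 16 = \left(-13\right) 4 - 16 = -52 - 16 = -68$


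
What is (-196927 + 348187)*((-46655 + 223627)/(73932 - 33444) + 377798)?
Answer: 96405954250790/1687 ≈ 5.7146e+10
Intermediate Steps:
(-196927 + 348187)*((-46655 + 223627)/(73932 - 33444) + 377798) = 151260*(176972/40488 + 377798) = 151260*(176972*(1/40488) + 377798) = 151260*(44243/10122 + 377798) = 151260*(3824115599/10122) = 96405954250790/1687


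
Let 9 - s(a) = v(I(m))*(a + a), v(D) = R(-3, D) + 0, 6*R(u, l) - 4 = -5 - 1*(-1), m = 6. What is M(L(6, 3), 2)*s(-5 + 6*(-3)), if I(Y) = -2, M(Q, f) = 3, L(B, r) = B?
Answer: 27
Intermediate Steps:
R(u, l) = 0 (R(u, l) = ⅔ + (-5 - 1*(-1))/6 = ⅔ + (-5 + 1)/6 = ⅔ + (⅙)*(-4) = ⅔ - ⅔ = 0)
v(D) = 0 (v(D) = 0 + 0 = 0)
s(a) = 9 (s(a) = 9 - 0*(a + a) = 9 - 0*2*a = 9 - 1*0 = 9 + 0 = 9)
M(L(6, 3), 2)*s(-5 + 6*(-3)) = 3*9 = 27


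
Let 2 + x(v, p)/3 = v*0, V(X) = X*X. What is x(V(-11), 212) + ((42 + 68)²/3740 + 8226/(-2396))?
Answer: -126227/20366 ≈ -6.1979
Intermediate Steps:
V(X) = X²
x(v, p) = -6 (x(v, p) = -6 + 3*(v*0) = -6 + 3*0 = -6 + 0 = -6)
x(V(-11), 212) + ((42 + 68)²/3740 + 8226/(-2396)) = -6 + ((42 + 68)²/3740 + 8226/(-2396)) = -6 + (110²*(1/3740) + 8226*(-1/2396)) = -6 + (12100*(1/3740) - 4113/1198) = -6 + (55/17 - 4113/1198) = -6 - 4031/20366 = -126227/20366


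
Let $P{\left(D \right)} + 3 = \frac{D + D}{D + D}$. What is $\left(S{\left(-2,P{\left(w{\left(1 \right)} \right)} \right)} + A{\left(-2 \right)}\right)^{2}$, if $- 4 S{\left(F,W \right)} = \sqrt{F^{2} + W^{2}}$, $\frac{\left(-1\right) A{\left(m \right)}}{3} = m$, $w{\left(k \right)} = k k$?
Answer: $\frac{\left(12 - \sqrt{2}\right)^{2}}{4} \approx 28.015$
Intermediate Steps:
$w{\left(k \right)} = k^{2}$
$A{\left(m \right)} = - 3 m$
$P{\left(D \right)} = -2$ ($P{\left(D \right)} = -3 + \frac{D + D}{D + D} = -3 + \frac{2 D}{2 D} = -3 + 2 D \frac{1}{2 D} = -3 + 1 = -2$)
$S{\left(F,W \right)} = - \frac{\sqrt{F^{2} + W^{2}}}{4}$
$\left(S{\left(-2,P{\left(w{\left(1 \right)} \right)} \right)} + A{\left(-2 \right)}\right)^{2} = \left(- \frac{\sqrt{\left(-2\right)^{2} + \left(-2\right)^{2}}}{4} - -6\right)^{2} = \left(- \frac{\sqrt{4 + 4}}{4} + 6\right)^{2} = \left(- \frac{\sqrt{8}}{4} + 6\right)^{2} = \left(- \frac{2 \sqrt{2}}{4} + 6\right)^{2} = \left(- \frac{\sqrt{2}}{2} + 6\right)^{2} = \left(6 - \frac{\sqrt{2}}{2}\right)^{2}$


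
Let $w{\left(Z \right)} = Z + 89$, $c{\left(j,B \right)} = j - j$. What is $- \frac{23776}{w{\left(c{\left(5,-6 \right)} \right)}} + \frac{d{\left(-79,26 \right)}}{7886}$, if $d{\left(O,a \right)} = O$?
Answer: $- \frac{187504567}{701854} \approx -267.16$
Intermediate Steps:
$c{\left(j,B \right)} = 0$
$w{\left(Z \right)} = 89 + Z$
$- \frac{23776}{w{\left(c{\left(5,-6 \right)} \right)}} + \frac{d{\left(-79,26 \right)}}{7886} = - \frac{23776}{89 + 0} - \frac{79}{7886} = - \frac{23776}{89} - \frac{79}{7886} = - \frac{187504567}{701854}$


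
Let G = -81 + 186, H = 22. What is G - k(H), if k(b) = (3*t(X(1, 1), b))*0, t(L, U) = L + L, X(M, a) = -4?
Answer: 105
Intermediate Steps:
t(L, U) = 2*L
k(b) = 0 (k(b) = (3*(2*(-4)))*0 = (3*(-8))*0 = -24*0 = 0)
G = 105
G - k(H) = 105 - 1*0 = 105 + 0 = 105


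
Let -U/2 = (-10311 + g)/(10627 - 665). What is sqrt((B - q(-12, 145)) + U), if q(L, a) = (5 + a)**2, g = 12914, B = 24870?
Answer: sqrt(58787590027)/4981 ≈ 48.677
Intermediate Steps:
U = -2603/4981 (U = -2*(-10311 + 12914)/(10627 - 665) = -5206/9962 = -2*2603/9962 = -2603/4981 ≈ -0.52259)
sqrt((B - q(-12, 145)) + U) = sqrt((24870 - (5 + 145)**2) - 2603/4981) = sqrt((24870 - 1*150**2) - 2603/4981) = sqrt((24870 - 1*22500) - 2603/4981) = sqrt((24870 - 22500) - 2603/4981) = sqrt(2370 - 2603/4981) = sqrt(11802367/4981) = sqrt(58787590027)/4981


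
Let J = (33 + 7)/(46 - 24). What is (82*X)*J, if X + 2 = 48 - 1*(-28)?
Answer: 121360/11 ≈ 11033.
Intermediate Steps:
X = 74 (X = -2 + (48 - 1*(-28)) = -2 + (48 + 28) = -2 + 76 = 74)
J = 20/11 (J = 40/22 = 40*(1/22) = 20/11 ≈ 1.8182)
(82*X)*J = (82*74)*(20/11) = 6068*(20/11) = 121360/11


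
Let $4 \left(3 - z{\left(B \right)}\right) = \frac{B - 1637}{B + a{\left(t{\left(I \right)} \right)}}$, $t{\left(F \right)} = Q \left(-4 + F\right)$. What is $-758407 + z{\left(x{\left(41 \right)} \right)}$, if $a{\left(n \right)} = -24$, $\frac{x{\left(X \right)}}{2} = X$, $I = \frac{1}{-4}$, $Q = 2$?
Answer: $- \frac{175948173}{232} \approx -7.584 \cdot 10^{5}$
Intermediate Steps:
$I = - \frac{1}{4} \approx -0.25$
$x{\left(X \right)} = 2 X$
$t{\left(F \right)} = -8 + 2 F$ ($t{\left(F \right)} = 2 \left(-4 + F\right) = -8 + 2 F$)
$z{\left(B \right)} = 3 - \frac{-1637 + B}{4 \left(-24 + B\right)}$ ($z{\left(B \right)} = 3 - \frac{\left(B - 1637\right) \frac{1}{B - 24}}{4} = 3 - \frac{\left(-1637 + B\right) \frac{1}{-24 + B}}{4} = 3 - \frac{\frac{1}{-24 + B} \left(-1637 + B\right)}{4} = 3 - \frac{-1637 + B}{4 \left(-24 + B\right)}$)
$-758407 + z{\left(x{\left(41 \right)} \right)} = -758407 + \frac{1349 + 11 \cdot 2 \cdot 41}{4 \left(-24 + 2 \cdot 41\right)} = -758407 + \frac{1349 + 11 \cdot 82}{4 \left(-24 + 82\right)} = -758407 + \frac{1349 + 902}{4 \cdot 58} = -758407 + \frac{1}{4} \cdot \frac{1}{58} \cdot 2251 = -758407 + \frac{2251}{232} = - \frac{175948173}{232}$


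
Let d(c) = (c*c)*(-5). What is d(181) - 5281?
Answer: -169086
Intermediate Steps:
d(c) = -5*c**2 (d(c) = c**2*(-5) = -5*c**2)
d(181) - 5281 = -5*181**2 - 5281 = -5*32761 - 5281 = -163805 - 5281 = -169086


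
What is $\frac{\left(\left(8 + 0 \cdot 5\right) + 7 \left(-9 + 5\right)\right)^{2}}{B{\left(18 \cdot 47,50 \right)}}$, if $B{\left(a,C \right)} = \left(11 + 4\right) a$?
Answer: $\frac{40}{1269} \approx 0.031521$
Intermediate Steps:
$B{\left(a,C \right)} = 15 a$
$\frac{\left(\left(8 + 0 \cdot 5\right) + 7 \left(-9 + 5\right)\right)^{2}}{B{\left(18 \cdot 47,50 \right)}} = \frac{\left(\left(8 + 0 \cdot 5\right) + 7 \left(-9 + 5\right)\right)^{2}}{15 \cdot 18 \cdot 47} = \frac{\left(\left(8 + 0\right) + 7 \left(-4\right)\right)^{2}}{15 \cdot 846} = \frac{\left(8 - 28\right)^{2}}{12690} = \left(-20\right)^{2} \cdot \frac{1}{12690} = 400 \cdot \frac{1}{12690} = \frac{40}{1269}$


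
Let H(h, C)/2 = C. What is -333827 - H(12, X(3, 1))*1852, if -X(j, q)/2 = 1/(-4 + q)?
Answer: -1008889/3 ≈ -3.3630e+5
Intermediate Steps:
X(j, q) = -2/(-4 + q)
H(h, C) = 2*C
-333827 - H(12, X(3, 1))*1852 = -333827 - 2*(-2/(-4 + 1))*1852 = -333827 - 2*(-2/(-3))*1852 = -333827 - 2*(-2*(-⅓))*1852 = -333827 - 2*(⅔)*1852 = -333827 - 4*1852/3 = -333827 - 1*7408/3 = -333827 - 7408/3 = -1008889/3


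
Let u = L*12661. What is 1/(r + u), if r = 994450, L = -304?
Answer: -1/2854494 ≈ -3.5032e-7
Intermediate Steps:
u = -3848944 (u = -304*12661 = -3848944)
1/(r + u) = 1/(994450 - 3848944) = 1/(-2854494) = -1/2854494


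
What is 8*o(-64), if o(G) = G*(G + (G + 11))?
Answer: 59904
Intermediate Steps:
o(G) = G*(11 + 2*G) (o(G) = G*(G + (11 + G)) = G*(11 + 2*G))
8*o(-64) = 8*(-64*(11 + 2*(-64))) = 8*(-64*(11 - 128)) = 8*(-64*(-117)) = 8*7488 = 59904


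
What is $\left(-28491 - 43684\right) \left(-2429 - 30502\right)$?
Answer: $2376794925$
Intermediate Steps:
$\left(-28491 - 43684\right) \left(-2429 - 30502\right) = \left(-72175\right) \left(-32931\right) = 2376794925$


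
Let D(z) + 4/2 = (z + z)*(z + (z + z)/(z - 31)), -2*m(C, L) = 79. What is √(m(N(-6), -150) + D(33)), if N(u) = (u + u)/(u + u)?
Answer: √17258/2 ≈ 65.685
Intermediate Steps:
N(u) = 1 (N(u) = (2*u)/((2*u)) = (2*u)*(1/(2*u)) = 1)
m(C, L) = -79/2 (m(C, L) = -½*79 = -79/2)
D(z) = -2 + 2*z*(z + 2*z/(-31 + z)) (D(z) = -2 + (z + z)*(z + (z + z)/(z - 31)) = -2 + (2*z)*(z + (2*z)/(-31 + z)) = -2 + (2*z)*(z + 2*z/(-31 + z)) = -2 + 2*z*(z + 2*z/(-31 + z)))
√(m(N(-6), -150) + D(33)) = √(-79/2 + 2*(31 + 33³ - 1*33 - 29*33²)/(-31 + 33)) = √(-79/2 + 2*(31 + 35937 - 33 - 29*1089)/2) = √(-79/2 + 2*(½)*(31 + 35937 - 33 - 31581)) = √(-79/2 + 2*(½)*4354) = √(-79/2 + 4354) = √(8629/2) = √17258/2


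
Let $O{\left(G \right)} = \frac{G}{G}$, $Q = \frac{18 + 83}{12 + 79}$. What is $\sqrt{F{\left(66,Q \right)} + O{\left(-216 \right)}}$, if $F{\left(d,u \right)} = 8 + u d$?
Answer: $\frac{\sqrt{681135}}{91} \approx 9.0693$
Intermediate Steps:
$Q = \frac{101}{91} \approx 1.1099$
$F{\left(d,u \right)} = 8 + d u$
$O{\left(G \right)} = 1$
$\sqrt{F{\left(66,Q \right)} + O{\left(-216 \right)}} = \sqrt{\left(8 + 66 \cdot \frac{101}{91}\right) + 1} = \sqrt{\left(8 + \frac{6666}{91}\right) + 1} = \sqrt{\frac{7394}{91} + 1} = \sqrt{\frac{7485}{91}} = \frac{\sqrt{681135}}{91}$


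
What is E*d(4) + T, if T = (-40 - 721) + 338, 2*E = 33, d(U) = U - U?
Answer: -423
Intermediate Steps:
d(U) = 0
E = 33/2 (E = (1/2)*33 = 33/2 ≈ 16.500)
T = -423 (T = -761 + 338 = -423)
E*d(4) + T = (33/2)*0 - 423 = 0 - 423 = -423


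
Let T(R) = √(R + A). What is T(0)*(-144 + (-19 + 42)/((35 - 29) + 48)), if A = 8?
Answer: -7753*√2/27 ≈ -406.09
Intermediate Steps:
T(R) = √(8 + R) (T(R) = √(R + 8) = √(8 + R))
T(0)*(-144 + (-19 + 42)/((35 - 29) + 48)) = √(8 + 0)*(-144 + (-19 + 42)/((35 - 29) + 48)) = √8*(-144 + 23/(6 + 48)) = (2*√2)*(-144 + 23/54) = (2*√2)*(-7753/54) = -7753*√2/27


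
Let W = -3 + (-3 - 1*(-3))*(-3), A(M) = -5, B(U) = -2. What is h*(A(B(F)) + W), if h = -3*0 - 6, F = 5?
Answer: 48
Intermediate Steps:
W = -3 (W = -3 + (-3 + 3)*(-3) = -3 + 0*(-3) = -3 + 0 = -3)
h = -6 (h = 0 - 6 = -6)
h*(A(B(F)) + W) = -6*(-5 - 3) = -6*(-8) = 48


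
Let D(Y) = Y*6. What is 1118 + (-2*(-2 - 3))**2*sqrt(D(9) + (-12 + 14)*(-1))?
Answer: 1118 + 200*sqrt(13) ≈ 1839.1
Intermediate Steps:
D(Y) = 6*Y
1118 + (-2*(-2 - 3))**2*sqrt(D(9) + (-12 + 14)*(-1)) = 1118 + (-2*(-2 - 3))**2*sqrt(6*9 + (-12 + 14)*(-1)) = 1118 + (-2*(-5))**2*sqrt(54 + 2*(-1)) = 1118 + 10**2*sqrt(54 - 2) = 1118 + 100*sqrt(52) = 1118 + 100*(2*sqrt(13)) = 1118 + 200*sqrt(13)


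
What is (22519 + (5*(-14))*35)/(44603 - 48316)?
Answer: -427/79 ≈ -5.4051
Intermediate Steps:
(22519 + (5*(-14))*35)/(44603 - 48316) = (22519 - 70*35)/(-3713) = (22519 - 2450)*(-1/3713) = 20069*(-1/3713) = -427/79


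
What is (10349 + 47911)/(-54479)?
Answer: -58260/54479 ≈ -1.0694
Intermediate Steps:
(10349 + 47911)/(-54479) = 58260*(-1/54479) = -58260/54479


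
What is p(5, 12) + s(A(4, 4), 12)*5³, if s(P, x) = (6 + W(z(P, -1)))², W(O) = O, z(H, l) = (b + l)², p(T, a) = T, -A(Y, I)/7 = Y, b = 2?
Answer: 6130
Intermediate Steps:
A(Y, I) = -7*Y
z(H, l) = (2 + l)²
s(P, x) = 49 (s(P, x) = (6 + (2 - 1)²)² = (6 + 1²)² = (6 + 1)² = 7² = 49)
p(5, 12) + s(A(4, 4), 12)*5³ = 5 + 49*5³ = 5 + 49*125 = 5 + 6125 = 6130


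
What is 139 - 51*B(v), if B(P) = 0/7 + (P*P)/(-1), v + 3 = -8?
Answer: 6310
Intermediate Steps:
v = -11 (v = -3 - 8 = -11)
B(P) = -P**2 (B(P) = 0*(1/7) + P**2*(-1) = 0 - P**2 = -P**2)
139 - 51*B(v) = 139 - (-51)*(-11)**2 = 139 - (-51)*121 = 139 - 51*(-121) = 139 + 6171 = 6310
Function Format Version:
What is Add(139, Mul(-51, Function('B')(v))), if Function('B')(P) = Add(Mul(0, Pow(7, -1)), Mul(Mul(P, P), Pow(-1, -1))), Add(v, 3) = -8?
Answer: 6310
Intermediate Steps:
v = -11 (v = Add(-3, -8) = -11)
Function('B')(P) = Mul(-1, Pow(P, 2)) (Function('B')(P) = Add(Mul(0, Rational(1, 7)), Mul(Pow(P, 2), -1)) = Add(0, Mul(-1, Pow(P, 2))) = Mul(-1, Pow(P, 2)))
Add(139, Mul(-51, Function('B')(v))) = Add(139, Mul(-51, Mul(-1, Pow(-11, 2)))) = Add(139, Mul(-51, Mul(-1, 121))) = Add(139, Mul(-51, -121)) = Add(139, 6171) = 6310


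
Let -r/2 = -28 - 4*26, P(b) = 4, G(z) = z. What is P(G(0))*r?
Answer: 1056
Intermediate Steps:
r = 264 (r = -2*(-28 - 4*26) = -2*(-28 - 104) = -2*(-132) = 264)
P(G(0))*r = 4*264 = 1056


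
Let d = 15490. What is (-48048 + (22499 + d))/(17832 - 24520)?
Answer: 10059/6688 ≈ 1.5040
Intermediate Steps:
(-48048 + (22499 + d))/(17832 - 24520) = (-48048 + (22499 + 15490))/(17832 - 24520) = (-48048 + 37989)/(-6688) = -10059*(-1/6688) = 10059/6688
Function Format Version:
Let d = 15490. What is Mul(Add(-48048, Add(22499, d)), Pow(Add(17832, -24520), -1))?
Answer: Rational(10059, 6688) ≈ 1.5040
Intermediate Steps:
Mul(Add(-48048, Add(22499, d)), Pow(Add(17832, -24520), -1)) = Mul(Add(-48048, Add(22499, 15490)), Pow(Add(17832, -24520), -1)) = Mul(Add(-48048, 37989), Pow(-6688, -1)) = Mul(-10059, Rational(-1, 6688)) = Rational(10059, 6688)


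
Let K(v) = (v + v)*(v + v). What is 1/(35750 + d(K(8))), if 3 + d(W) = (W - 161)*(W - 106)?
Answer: 1/49997 ≈ 2.0001e-5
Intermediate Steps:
K(v) = 4*v**2 (K(v) = (2*v)*(2*v) = 4*v**2)
d(W) = -3 + (-161 + W)*(-106 + W) (d(W) = -3 + (W - 161)*(W - 106) = -3 + (-161 + W)*(-106 + W))
1/(35750 + d(K(8))) = 1/(35750 + (17063 + (4*8**2)**2 - 1068*8**2)) = 1/(35750 + (17063 + (4*64)**2 - 1068*64)) = 1/(35750 + (17063 + 256**2 - 267*256)) = 1/(35750 + (17063 + 65536 - 68352)) = 1/(35750 + 14247) = 1/49997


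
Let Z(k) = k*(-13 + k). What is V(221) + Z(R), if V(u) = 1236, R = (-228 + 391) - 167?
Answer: 1304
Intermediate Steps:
R = -4 (R = 163 - 167 = -4)
V(221) + Z(R) = 1236 - 4*(-13 - 4) = 1236 - 4*(-17) = 1236 + 68 = 1304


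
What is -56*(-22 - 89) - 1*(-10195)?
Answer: 16411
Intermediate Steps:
-56*(-22 - 89) - 1*(-10195) = -56*(-111) + 10195 = 6216 + 10195 = 16411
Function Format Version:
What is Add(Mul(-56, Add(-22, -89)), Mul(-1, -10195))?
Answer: 16411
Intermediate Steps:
Add(Mul(-56, Add(-22, -89)), Mul(-1, -10195)) = Add(Mul(-56, -111), 10195) = Add(6216, 10195) = 16411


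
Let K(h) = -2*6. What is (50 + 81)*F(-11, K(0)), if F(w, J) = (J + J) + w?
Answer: -4585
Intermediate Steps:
K(h) = -12
F(w, J) = w + 2*J (F(w, J) = 2*J + w = w + 2*J)
(50 + 81)*F(-11, K(0)) = (50 + 81)*(-11 + 2*(-12)) = 131*(-11 - 24) = 131*(-35) = -4585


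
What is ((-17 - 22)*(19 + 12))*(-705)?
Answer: 852345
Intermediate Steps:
((-17 - 22)*(19 + 12))*(-705) = -39*31*(-705) = -1209*(-705) = 852345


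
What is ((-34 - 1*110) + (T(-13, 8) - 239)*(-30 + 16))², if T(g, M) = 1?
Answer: 10163344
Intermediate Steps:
((-34 - 1*110) + (T(-13, 8) - 239)*(-30 + 16))² = ((-34 - 1*110) + (1 - 239)*(-30 + 16))² = ((-34 - 110) - 238*(-14))² = (-144 + 3332)² = 3188² = 10163344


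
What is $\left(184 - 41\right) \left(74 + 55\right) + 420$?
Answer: $18867$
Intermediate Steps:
$\left(184 - 41\right) \left(74 + 55\right) + 420 = 143 \cdot 129 + 420 = 18447 + 420 = 18867$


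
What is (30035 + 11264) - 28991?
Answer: 12308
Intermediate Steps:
(30035 + 11264) - 28991 = 41299 - 28991 = 12308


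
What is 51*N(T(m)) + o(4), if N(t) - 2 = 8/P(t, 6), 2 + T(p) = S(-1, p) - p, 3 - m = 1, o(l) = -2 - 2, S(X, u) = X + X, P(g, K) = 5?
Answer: 898/5 ≈ 179.60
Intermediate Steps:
S(X, u) = 2*X
o(l) = -4
m = 2 (m = 3 - 1*1 = 3 - 1 = 2)
T(p) = -4 - p (T(p) = -2 + (2*(-1) - p) = -2 + (-2 - p) = -4 - p)
N(t) = 18/5 (N(t) = 2 + 8/5 = 18/5)
51*N(T(m)) + o(4) = 51*(18/5) - 4 = 918/5 - 4 = 898/5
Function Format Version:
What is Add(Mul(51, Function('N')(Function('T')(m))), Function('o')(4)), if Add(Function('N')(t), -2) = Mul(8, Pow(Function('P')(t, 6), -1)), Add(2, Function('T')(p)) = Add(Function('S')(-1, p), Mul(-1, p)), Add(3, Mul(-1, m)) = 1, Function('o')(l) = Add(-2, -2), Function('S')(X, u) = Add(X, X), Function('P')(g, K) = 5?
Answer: Rational(898, 5) ≈ 179.60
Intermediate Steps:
Function('S')(X, u) = Mul(2, X)
Function('o')(l) = -4
m = 2 (m = Add(3, Mul(-1, 1)) = Add(3, -1) = 2)
Function('T')(p) = Add(-4, Mul(-1, p)) (Function('T')(p) = Add(-2, Add(Mul(2, -1), Mul(-1, p))) = Add(-2, Add(-2, Mul(-1, p))) = Add(-4, Mul(-1, p)))
Function('N')(t) = Rational(18, 5) (Function('N')(t) = Add(2, Mul(8, Pow(5, -1))) = Add(2, Mul(8, Rational(1, 5))) = Add(2, Rational(8, 5)) = Rational(18, 5))
Add(Mul(51, Function('N')(Function('T')(m))), Function('o')(4)) = Add(Mul(51, Rational(18, 5)), -4) = Add(Rational(918, 5), -4) = Rational(898, 5)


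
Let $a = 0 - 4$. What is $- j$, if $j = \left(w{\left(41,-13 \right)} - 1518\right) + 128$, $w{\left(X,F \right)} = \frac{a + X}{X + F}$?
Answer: $\frac{38883}{28} \approx 1388.7$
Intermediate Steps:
$a = -4$
$w{\left(X,F \right)} = \frac{-4 + X}{F + X}$ ($w{\left(X,F \right)} = \frac{-4 + X}{X + F} = \frac{-4 + X}{F + X}$)
$j = - \frac{38883}{28}$ ($j = \left(\frac{-4 + 41}{-13 + 41} - 1518\right) + 128 = \left(\frac{1}{28} \cdot 37 - 1518\right) + 128 = \left(\frac{37}{28} - 1518\right) + 128 = - \frac{42467}{28} + 128 = - \frac{38883}{28} \approx -1388.7$)
$- j = \left(-1\right) \left(- \frac{38883}{28}\right) = \frac{38883}{28}$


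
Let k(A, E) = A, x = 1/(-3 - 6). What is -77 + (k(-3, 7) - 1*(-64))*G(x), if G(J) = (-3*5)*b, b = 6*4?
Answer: -22037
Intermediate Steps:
b = 24
x = -⅑ (x = 1/(-9) = -⅑ ≈ -0.11111)
G(J) = -360 (G(J) = -3*5*24 = -15*24 = -360)
-77 + (k(-3, 7) - 1*(-64))*G(x) = -77 + (-3 - 1*(-64))*(-360) = -77 + (-3 + 64)*(-360) = -77 + 61*(-360) = -77 - 21960 = -22037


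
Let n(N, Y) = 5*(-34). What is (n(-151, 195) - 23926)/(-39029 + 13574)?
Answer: 8032/8485 ≈ 0.94661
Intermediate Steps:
n(N, Y) = -170
(n(-151, 195) - 23926)/(-39029 + 13574) = (-170 - 23926)/(-39029 + 13574) = -24096/(-25455) = -24096*(-1/25455) = 8032/8485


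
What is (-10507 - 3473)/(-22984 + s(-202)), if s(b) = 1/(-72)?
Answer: 1006560/1654849 ≈ 0.60825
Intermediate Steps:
s(b) = -1/72
(-10507 - 3473)/(-22984 + s(-202)) = (-10507 - 3473)/(-22984 - 1/72) = -13980/(-1654849/72) = -13980*(-72/1654849) = 1006560/1654849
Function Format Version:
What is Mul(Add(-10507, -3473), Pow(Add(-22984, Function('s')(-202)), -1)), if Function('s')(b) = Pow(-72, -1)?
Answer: Rational(1006560, 1654849) ≈ 0.60825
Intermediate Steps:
Function('s')(b) = Rational(-1, 72)
Mul(Add(-10507, -3473), Pow(Add(-22984, Function('s')(-202)), -1)) = Mul(Add(-10507, -3473), Pow(Add(-22984, Rational(-1, 72)), -1)) = Mul(-13980, Pow(Rational(-1654849, 72), -1)) = Mul(-13980, Rational(-72, 1654849)) = Rational(1006560, 1654849)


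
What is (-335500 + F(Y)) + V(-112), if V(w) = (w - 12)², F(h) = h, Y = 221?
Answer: -319903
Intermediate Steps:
V(w) = (-12 + w)²
(-335500 + F(Y)) + V(-112) = (-335500 + 221) + (-12 - 112)² = -335279 + (-124)² = -335279 + 15376 = -319903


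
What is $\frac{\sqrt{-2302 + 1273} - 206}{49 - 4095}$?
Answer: $\frac{103}{2023} - \frac{i \sqrt{21}}{578} \approx 0.050914 - 0.0079283 i$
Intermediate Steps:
$\frac{\sqrt{-2302 + 1273} - 206}{49 - 4095} = \frac{\sqrt{-1029} - 206}{-4046} = \left(7 i \sqrt{21} - 206\right) \left(- \frac{1}{4046}\right) = \left(-206 + 7 i \sqrt{21}\right) \left(- \frac{1}{4046}\right) = \frac{103}{2023} - \frac{i \sqrt{21}}{578}$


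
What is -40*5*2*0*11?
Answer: 0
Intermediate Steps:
-40*5*2*0*11 = -400*0*11 = -40*0*11 = 0*11 = 0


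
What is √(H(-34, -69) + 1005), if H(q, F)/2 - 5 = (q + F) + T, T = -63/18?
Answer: √802 ≈ 28.320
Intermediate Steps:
T = -7/2 (T = -63*1/18 = -7/2 ≈ -3.5000)
H(q, F) = 3 + 2*F + 2*q (H(q, F) = 10 + 2*((q + F) - 7/2) = 10 + 2*((F + q) - 7/2) = 10 + 2*(-7/2 + F + q) = 10 + (-7 + 2*F + 2*q) = 3 + 2*F + 2*q)
√(H(-34, -69) + 1005) = √((3 + 2*(-69) + 2*(-34)) + 1005) = √((3 - 138 - 68) + 1005) = √(-203 + 1005) = √802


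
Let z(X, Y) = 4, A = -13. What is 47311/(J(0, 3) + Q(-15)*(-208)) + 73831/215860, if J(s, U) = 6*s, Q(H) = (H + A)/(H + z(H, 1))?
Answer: -650628403/7309120 ≈ -89.016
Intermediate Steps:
Q(H) = (-13 + H)/(4 + H) (Q(H) = (H - 13)/(H + 4) = (-13 + H)/(4 + H))
47311/(J(0, 3) + Q(-15)*(-208)) + 73831/215860 = 47311/(6*0 + ((-13 - 15)/(4 - 15))*(-208)) + 73831/215860 = 47311/(0 + (-28/(-11))*(-208)) + 73831*(1/215860) = 47311/(0 - 1/11*(-28)*(-208)) + 1717/5020 = 47311/(0 + (28/11)*(-208)) + 1717/5020 = 47311/(0 - 5824/11) + 1717/5020 = 47311/(-5824/11) + 1717/5020 = 47311*(-11/5824) + 1717/5020 = -520421/5824 + 1717/5020 = -650628403/7309120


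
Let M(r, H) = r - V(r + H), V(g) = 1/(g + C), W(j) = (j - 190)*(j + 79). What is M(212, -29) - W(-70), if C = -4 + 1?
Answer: 459359/180 ≈ 2552.0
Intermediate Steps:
C = -3
W(j) = (-190 + j)*(79 + j)
V(g) = 1/(-3 + g) (V(g) = 1/(g - 3) = 1/(-3 + g))
M(r, H) = r - 1/(-3 + H + r) (M(r, H) = r - 1/(-3 + (r + H)) = r - 1/(-3 + (H + r)) = r - 1/(-3 + H + r))
M(212, -29) - W(-70) = (212 - 1/(-3 - 29 + 212)) - (-15010 + (-70)² - 111*(-70)) = (212 - 1/180) - (-15010 + 4900 + 7770) = (212 - 1*1/180) - 1*(-2340) = (212 - 1/180) + 2340 = 38159/180 + 2340 = 459359/180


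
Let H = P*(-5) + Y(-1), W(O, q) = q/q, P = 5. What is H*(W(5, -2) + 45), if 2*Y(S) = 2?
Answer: -1104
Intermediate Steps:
Y(S) = 1 (Y(S) = (½)*2 = 1)
W(O, q) = 1
H = -24 (H = 5*(-5) + 1 = -25 + 1 = -24)
H*(W(5, -2) + 45) = -24*(1 + 45) = -24*46 = -1104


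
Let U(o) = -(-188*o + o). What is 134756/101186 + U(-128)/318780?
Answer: 460631018/366546285 ≈ 1.2567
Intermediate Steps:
U(o) = 187*o (U(o) = -(-187)*o = 187*o)
134756/101186 + U(-128)/318780 = 134756/101186 + (187*(-128))/318780 = 134756*(1/101186) - 23936*1/318780 = 67378/50593 - 544/7245 = 460631018/366546285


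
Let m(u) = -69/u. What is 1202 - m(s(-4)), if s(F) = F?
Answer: 4739/4 ≈ 1184.8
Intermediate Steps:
1202 - m(s(-4)) = 1202 - (-69)/(-4) = 1202 - (-69)*(-1)/4 = 1202 - 1*69/4 = 1202 - 69/4 = 4739/4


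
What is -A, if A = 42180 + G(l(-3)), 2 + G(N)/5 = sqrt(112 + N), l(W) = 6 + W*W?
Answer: -42170 - 5*sqrt(127) ≈ -42226.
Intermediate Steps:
l(W) = 6 + W**2
G(N) = -10 + 5*sqrt(112 + N)
A = 42170 + 5*sqrt(127) (A = 42180 + (-10 + 5*sqrt(112 + (6 + (-3)**2))) = 42180 + (-10 + 5*sqrt(112 + (6 + 9))) = 42180 + (-10 + 5*sqrt(112 + 15)) = 42180 + (-10 + 5*sqrt(127)) = 42170 + 5*sqrt(127) ≈ 42226.)
-A = -(42170 + 5*sqrt(127)) = -42170 - 5*sqrt(127)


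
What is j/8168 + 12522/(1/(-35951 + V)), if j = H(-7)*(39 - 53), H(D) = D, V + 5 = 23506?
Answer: -636691107551/4084 ≈ -1.5590e+8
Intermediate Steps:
V = 23501 (V = -5 + 23506 = 23501)
j = 98 (j = -7*(39 - 53) = -7*(-14) = 98)
j/8168 + 12522/(1/(-35951 + V)) = 98/8168 + 12522/(1/(-35951 + 23501)) = 98*(1/8168) + 12522/(1/(-12450)) = 49/4084 + 12522/(-1/12450) = 49/4084 + 12522*(-12450) = 49/4084 - 155898900 = -636691107551/4084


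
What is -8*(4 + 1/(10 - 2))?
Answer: -33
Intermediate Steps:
-8*(4 + 1/(10 - 2)) = -8*(4 + 1/8) = -8*(4 + ⅛) = -8*33/8 = -33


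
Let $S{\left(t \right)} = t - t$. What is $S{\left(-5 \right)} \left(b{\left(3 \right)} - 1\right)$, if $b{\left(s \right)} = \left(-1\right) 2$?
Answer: $0$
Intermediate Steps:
$S{\left(t \right)} = 0$
$b{\left(s \right)} = -2$
$S{\left(-5 \right)} \left(b{\left(3 \right)} - 1\right) = 0 \left(-2 - 1\right) = 0 \left(-3\right) = 0$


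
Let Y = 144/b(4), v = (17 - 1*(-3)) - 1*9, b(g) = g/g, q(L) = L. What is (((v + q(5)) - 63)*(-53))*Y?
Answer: 358704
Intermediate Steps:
b(g) = 1
v = 11 (v = (17 + 3) - 9 = 20 - 9 = 11)
Y = 144 (Y = 144/1 = 144*1 = 144)
(((v + q(5)) - 63)*(-53))*Y = (((11 + 5) - 63)*(-53))*144 = ((16 - 63)*(-53))*144 = -47*(-53)*144 = 2491*144 = 358704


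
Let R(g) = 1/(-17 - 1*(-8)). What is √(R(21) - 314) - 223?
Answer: -223 + I*√2827/3 ≈ -223.0 + 17.723*I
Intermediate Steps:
R(g) = -⅑ (R(g) = 1/(-17 + 8) = 1/(-9) = -⅑)
√(R(21) - 314) - 223 = √(-⅑ - 314) - 223 = √(-2827/9) - 223 = I*√2827/3 - 223 = -223 + I*√2827/3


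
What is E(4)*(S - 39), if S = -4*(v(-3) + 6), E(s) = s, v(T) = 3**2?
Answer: -396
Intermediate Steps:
v(T) = 9
S = -60 (S = -4*(9 + 6) = -4*15 = -60)
E(4)*(S - 39) = 4*(-60 - 39) = 4*(-99) = -396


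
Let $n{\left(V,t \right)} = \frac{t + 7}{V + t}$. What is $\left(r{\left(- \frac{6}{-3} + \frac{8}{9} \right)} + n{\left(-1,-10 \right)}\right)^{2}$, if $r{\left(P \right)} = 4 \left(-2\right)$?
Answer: $\frac{7225}{121} \approx 59.711$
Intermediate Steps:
$r{\left(P \right)} = -8$
$n{\left(V,t \right)} = \frac{7 + t}{V + t}$
$\left(r{\left(- \frac{6}{-3} + \frac{8}{9} \right)} + n{\left(-1,-10 \right)}\right)^{2} = \left(-8 + \frac{7 - 10}{-1 - 10}\right)^{2} = \left(-8 + \frac{1}{-11} \left(-3\right)\right)^{2} = \left(-8 - - \frac{3}{11}\right)^{2} = \left(-8 + \frac{3}{11}\right)^{2} = \left(- \frac{85}{11}\right)^{2} = \frac{7225}{121}$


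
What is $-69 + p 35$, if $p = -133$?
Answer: $-4724$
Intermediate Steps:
$-69 + p 35 = -69 - 4655 = -4724$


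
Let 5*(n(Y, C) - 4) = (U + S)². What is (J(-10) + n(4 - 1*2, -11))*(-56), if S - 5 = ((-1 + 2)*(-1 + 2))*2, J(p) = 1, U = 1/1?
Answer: -4984/5 ≈ -996.80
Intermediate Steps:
U = 1
S = 7 (S = 5 + ((-1 + 2)*(-1 + 2))*2 = 5 + (1*1)*2 = 5 + 1*2 = 5 + 2 = 7)
n(Y, C) = 84/5 (n(Y, C) = 4 + (1 + 7)²/5 = 4 + (⅕)*8² = 4 + (⅕)*64 = 4 + 64/5 = 84/5)
(J(-10) + n(4 - 1*2, -11))*(-56) = (1 + 84/5)*(-56) = (89/5)*(-56) = -4984/5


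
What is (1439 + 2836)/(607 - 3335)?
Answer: -4275/2728 ≈ -1.5671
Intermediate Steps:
(1439 + 2836)/(607 - 3335) = 4275/(-2728) = 4275*(-1/2728) = -4275/2728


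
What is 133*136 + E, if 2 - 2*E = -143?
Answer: 36321/2 ≈ 18161.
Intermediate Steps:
E = 145/2 (E = 1 - ½*(-143) = 1 + 143/2 = 145/2 ≈ 72.500)
133*136 + E = 133*136 + 145/2 = 18088 + 145/2 = 36321/2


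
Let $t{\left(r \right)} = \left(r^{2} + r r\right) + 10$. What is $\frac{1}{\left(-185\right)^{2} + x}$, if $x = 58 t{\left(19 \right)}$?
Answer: $\frac{1}{76681} \approx 1.3041 \cdot 10^{-5}$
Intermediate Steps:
$t{\left(r \right)} = 10 + 2 r^{2}$ ($t{\left(r \right)} = \left(r^{2} + r^{2}\right) + 10 = 2 r^{2} + 10 = 10 + 2 r^{2}$)
$x = 42456$ ($x = 58 \left(10 + 2 \cdot 19^{2}\right) = 58 \left(10 + 2 \cdot 361\right) = 58 \left(10 + 722\right) = 58 \cdot 732 = 42456$)
$\frac{1}{\left(-185\right)^{2} + x} = \frac{1}{\left(-185\right)^{2} + 42456} = \frac{1}{34225 + 42456} = \frac{1}{76681}$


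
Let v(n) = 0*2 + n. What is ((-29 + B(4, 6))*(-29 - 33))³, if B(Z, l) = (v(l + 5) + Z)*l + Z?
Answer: -65450827000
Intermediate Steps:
v(n) = n (v(n) = 0 + n = n)
B(Z, l) = Z + l*(5 + Z + l) (B(Z, l) = ((l + 5) + Z)*l + Z = ((5 + l) + Z)*l + Z = (5 + Z + l)*l + Z = l*(5 + Z + l) + Z = Z + l*(5 + Z + l))
((-29 + B(4, 6))*(-29 - 33))³ = ((-29 + (4 + 4*6 + 6*(5 + 6)))*(-29 - 33))³ = ((-29 + (4 + 24 + 6*11))*(-62))³ = ((-29 + (4 + 24 + 66))*(-62))³ = ((-29 + 94)*(-62))³ = (65*(-62))³ = (-4030)³ = -65450827000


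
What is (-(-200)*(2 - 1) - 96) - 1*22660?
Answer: -22556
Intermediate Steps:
(-(-200)*(2 - 1) - 96) - 1*22660 = (-(-200) - 96) - 22660 = (-40*(-5) - 96) - 22660 = (200 - 96) - 22660 = 104 - 22660 = -22556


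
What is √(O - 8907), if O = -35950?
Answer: I*√44857 ≈ 211.79*I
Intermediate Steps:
√(O - 8907) = √(-35950 - 8907) = √(-44857) = I*√44857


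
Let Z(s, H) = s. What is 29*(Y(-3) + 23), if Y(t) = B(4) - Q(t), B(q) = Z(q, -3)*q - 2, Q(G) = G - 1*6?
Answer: 1334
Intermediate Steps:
Q(G) = -6 + G (Q(G) = G - 6 = -6 + G)
B(q) = -2 + q² (B(q) = q*q - 2 = q² - 2 = -2 + q²)
Y(t) = 20 - t (Y(t) = (-2 + 4²) - (-6 + t) = (-2 + 16) + (6 - t) = 14 + (6 - t) = 20 - t)
29*(Y(-3) + 23) = 29*((20 - 1*(-3)) + 23) = 29*((20 + 3) + 23) = 29*(23 + 23) = 29*46 = 1334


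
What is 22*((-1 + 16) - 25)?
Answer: -220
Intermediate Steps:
22*((-1 + 16) - 25) = 22*(15 - 25) = 22*(-10) = -220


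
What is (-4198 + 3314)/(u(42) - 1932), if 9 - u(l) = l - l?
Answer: 884/1923 ≈ 0.45970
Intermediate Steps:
u(l) = 9 (u(l) = 9 - (l - l) = 9 - 1*0 = 9 + 0 = 9)
(-4198 + 3314)/(u(42) - 1932) = (-4198 + 3314)/(9 - 1932) = -884/(-1923) = -884*(-1/1923) = 884/1923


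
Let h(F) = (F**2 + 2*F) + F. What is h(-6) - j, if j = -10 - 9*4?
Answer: 64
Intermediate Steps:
j = -46 (j = -10 - 36 = -46)
h(F) = F**2 + 3*F
h(-6) - j = -6*(3 - 6) - 1*(-46) = -6*(-3) + 46 = 18 + 46 = 64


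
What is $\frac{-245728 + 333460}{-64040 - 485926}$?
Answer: $- \frac{14622}{91661} \approx -0.15952$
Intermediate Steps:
$\frac{-245728 + 333460}{-64040 - 485926} = \frac{87732}{-549966} = 87732 \left(- \frac{1}{549966}\right) = - \frac{14622}{91661}$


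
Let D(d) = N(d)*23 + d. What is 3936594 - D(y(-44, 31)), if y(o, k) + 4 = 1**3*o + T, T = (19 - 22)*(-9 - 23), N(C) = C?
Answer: 3935442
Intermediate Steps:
T = 96 (T = -3*(-32) = 96)
y(o, k) = 92 + o (y(o, k) = -4 + (1**3*o + 96) = -4 + (1*o + 96) = -4 + (o + 96) = -4 + (96 + o) = 92 + o)
D(d) = 24*d (D(d) = d*23 + d = 23*d + d = 24*d)
3936594 - D(y(-44, 31)) = 3936594 - 24*(92 - 44) = 3936594 - 24*48 = 3936594 - 1*1152 = 3936594 - 1152 = 3935442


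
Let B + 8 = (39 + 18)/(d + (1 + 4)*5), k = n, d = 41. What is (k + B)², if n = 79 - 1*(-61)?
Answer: 8543929/484 ≈ 17653.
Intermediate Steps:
n = 140 (n = 79 + 61 = 140)
k = 140
B = -157/22 (B = -8 + (39 + 18)/(41 + (1 + 4)*5) = -8 + 57/(41 + 5*5) = -8 + 57/(41 + 25) = -8 + 57/66 = -8 + 57*(1/66) = -8 + 19/22 = -157/22 ≈ -7.1364)
(k + B)² = (140 - 157/22)² = (2923/22)² = 8543929/484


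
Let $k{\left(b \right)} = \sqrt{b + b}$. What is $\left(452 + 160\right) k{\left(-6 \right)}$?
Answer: $1224 i \sqrt{3} \approx 2120.0 i$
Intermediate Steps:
$k{\left(b \right)} = \sqrt{2} \sqrt{b}$ ($k{\left(b \right)} = \sqrt{2 b} = \sqrt{2} \sqrt{b}$)
$\left(452 + 160\right) k{\left(-6 \right)} = \left(452 + 160\right) \sqrt{2} \sqrt{-6} = 612 \sqrt{2} i \sqrt{6} = 612 \cdot 2 i \sqrt{3} = 1224 i \sqrt{3}$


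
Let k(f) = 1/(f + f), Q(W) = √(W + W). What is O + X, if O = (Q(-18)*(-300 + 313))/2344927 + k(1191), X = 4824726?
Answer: 11492497333/2382 + 6*I/180379 ≈ 4.8247e+6 + 3.3263e-5*I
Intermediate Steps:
Q(W) = √2*√W (Q(W) = √(2*W) = √2*√W)
k(f) = 1/(2*f)
O = 1/2382 + 6*I/180379 (O = ((√2*√(-18))*(-300 + 313))/2344927 + (½)/1191 = ((√2*(3*I*√2))*13)*(1/2344927) + (½)*(1/1191) = ((6*I)*13)*(1/2344927) + 1/2382 = (78*I)*(1/2344927) + 1/2382 = 6*I/180379 + 1/2382 = 1/2382 + 6*I/180379 ≈ 0.00041982 + 3.3263e-5*I)
O + X = (1/2382 + 6*I/180379) + 4824726 = 11492497333/2382 + 6*I/180379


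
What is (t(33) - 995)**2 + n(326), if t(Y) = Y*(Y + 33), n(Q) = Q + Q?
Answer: 1400141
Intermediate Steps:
n(Q) = 2*Q
t(Y) = Y*(33 + Y)
(t(33) - 995)**2 + n(326) = (33*(33 + 33) - 995)**2 + 2*326 = (33*66 - 995)**2 + 652 = (2178 - 995)**2 + 652 = 1183**2 + 652 = 1399489 + 652 = 1400141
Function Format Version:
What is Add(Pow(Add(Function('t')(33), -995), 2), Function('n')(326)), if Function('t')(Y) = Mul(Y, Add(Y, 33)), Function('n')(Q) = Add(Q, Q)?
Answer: 1400141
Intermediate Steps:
Function('n')(Q) = Mul(2, Q)
Function('t')(Y) = Mul(Y, Add(33, Y))
Add(Pow(Add(Function('t')(33), -995), 2), Function('n')(326)) = Add(Pow(Add(Mul(33, Add(33, 33)), -995), 2), Mul(2, 326)) = Add(Pow(Add(Mul(33, 66), -995), 2), 652) = Add(Pow(Add(2178, -995), 2), 652) = Add(Pow(1183, 2), 652) = Add(1399489, 652) = 1400141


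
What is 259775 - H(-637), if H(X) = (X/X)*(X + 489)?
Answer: 259923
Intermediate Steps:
H(X) = 489 + X (H(X) = 1*(489 + X) = 489 + X)
259775 - H(-637) = 259775 - (489 - 637) = 259775 - 1*(-148) = 259775 + 148 = 259923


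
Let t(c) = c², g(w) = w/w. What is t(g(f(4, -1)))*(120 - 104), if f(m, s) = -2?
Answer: 16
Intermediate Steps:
g(w) = 1
t(g(f(4, -1)))*(120 - 104) = 1²*(120 - 104) = 1*16 = 16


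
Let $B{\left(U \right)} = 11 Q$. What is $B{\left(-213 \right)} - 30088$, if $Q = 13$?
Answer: $-29945$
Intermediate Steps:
$B{\left(U \right)} = 143$ ($B{\left(U \right)} = 11 \cdot 13 = 143$)
$B{\left(-213 \right)} - 30088 = 143 - 30088 = -29945$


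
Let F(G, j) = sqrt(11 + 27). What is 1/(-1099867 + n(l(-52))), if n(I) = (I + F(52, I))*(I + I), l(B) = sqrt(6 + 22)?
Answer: -1099811/1209584231465 - 4*sqrt(266)/1209584231465 ≈ -9.0930e-7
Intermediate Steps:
F(G, j) = sqrt(38)
l(B) = 2*sqrt(7) (l(B) = sqrt(28) = 2*sqrt(7))
n(I) = 2*I*(I + sqrt(38)) (n(I) = (I + sqrt(38))*(I + I) = (I + sqrt(38))*(2*I) = 2*I*(I + sqrt(38)))
1/(-1099867 + n(l(-52))) = 1/(-1099867 + 2*(2*sqrt(7))*(2*sqrt(7) + sqrt(38))) = 1/(-1099867 + 2*(2*sqrt(7))*(sqrt(38) + 2*sqrt(7))) = 1/(-1099867 + 4*sqrt(7)*(sqrt(38) + 2*sqrt(7)))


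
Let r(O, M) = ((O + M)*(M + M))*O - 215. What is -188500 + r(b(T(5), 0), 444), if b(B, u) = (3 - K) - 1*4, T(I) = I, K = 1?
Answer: -973707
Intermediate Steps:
b(B, u) = -2 (b(B, u) = (3 - 1*1) - 1*4 = (3 - 1) - 4 = 2 - 4 = -2)
r(O, M) = -215 + 2*M*O*(M + O) (r(O, M) = ((M + O)*(2*M))*O - 215 = (2*M*(M + O))*O - 215 = 2*M*O*(M + O) - 215 = -215 + 2*M*O*(M + O))
-188500 + r(b(T(5), 0), 444) = -188500 + (-215 + 2*444*(-2)² + 2*(-2)*444²) = -188500 + (-215 + 2*444*4 + 2*(-2)*197136) = -188500 + (-215 + 3552 - 788544) = -188500 - 785207 = -973707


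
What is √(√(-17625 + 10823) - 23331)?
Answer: √(-23331 + I*√6802) ≈ 0.27 + 152.75*I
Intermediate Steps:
√(√(-17625 + 10823) - 23331) = √(√(-6802) - 23331) = √(I*√6802 - 23331) = √(-23331 + I*√6802)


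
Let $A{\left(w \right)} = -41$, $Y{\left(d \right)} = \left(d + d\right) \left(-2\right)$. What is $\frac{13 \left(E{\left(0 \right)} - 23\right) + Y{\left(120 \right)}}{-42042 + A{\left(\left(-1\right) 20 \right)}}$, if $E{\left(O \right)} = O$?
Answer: $\frac{779}{42083} \approx 0.018511$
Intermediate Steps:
$Y{\left(d \right)} = - 4 d$ ($Y{\left(d \right)} = 2 d \left(-2\right) = - 4 d$)
$\frac{13 \left(E{\left(0 \right)} - 23\right) + Y{\left(120 \right)}}{-42042 + A{\left(\left(-1\right) 20 \right)}} = \frac{13 \left(0 - 23\right) - 480}{-42042 - 41} = \frac{13 \left(-23\right) - 480}{-42083} = \left(-299 - 480\right) \left(- \frac{1}{42083}\right) = \left(-779\right) \left(- \frac{1}{42083}\right) = \frac{779}{42083}$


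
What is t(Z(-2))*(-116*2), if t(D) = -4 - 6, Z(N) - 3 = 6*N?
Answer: 2320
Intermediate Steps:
Z(N) = 3 + 6*N
t(D) = -10
t(Z(-2))*(-116*2) = -(-1160)*2 = -10*(-232) = 2320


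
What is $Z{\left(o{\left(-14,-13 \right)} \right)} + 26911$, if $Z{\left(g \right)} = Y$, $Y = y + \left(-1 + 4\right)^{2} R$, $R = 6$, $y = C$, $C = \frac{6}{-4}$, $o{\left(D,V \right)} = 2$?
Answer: $\frac{53927}{2} \approx 26964.0$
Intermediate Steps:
$C = - \frac{3}{2}$ ($C = 6 \left(- \frac{1}{4}\right) = - \frac{3}{2} \approx -1.5$)
$y = - \frac{3}{2} \approx -1.5$
$Y = \frac{105}{2}$ ($Y = - \frac{3}{2} + \left(-1 + 4\right)^{2} \cdot 6 = - \frac{3}{2} + 3^{2} \cdot 6 = - \frac{3}{2} + 9 \cdot 6 = - \frac{3}{2} + 54 = \frac{105}{2} \approx 52.5$)
$Z{\left(g \right)} = \frac{105}{2}$
$Z{\left(o{\left(-14,-13 \right)} \right)} + 26911 = \frac{105}{2} + 26911 = \frac{53927}{2}$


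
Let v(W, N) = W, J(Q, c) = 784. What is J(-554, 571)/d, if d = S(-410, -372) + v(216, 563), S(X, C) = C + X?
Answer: -392/283 ≈ -1.3852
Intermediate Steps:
d = -566 (d = (-372 - 410) + 216 = -782 + 216 = -566)
J(-554, 571)/d = 784/(-566) = 784*(-1/566) = -392/283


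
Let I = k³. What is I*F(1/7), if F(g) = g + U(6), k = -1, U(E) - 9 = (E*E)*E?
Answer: -1576/7 ≈ -225.14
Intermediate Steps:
U(E) = 9 + E³ (U(E) = 9 + (E*E)*E = 9 + E²*E = 9 + E³)
F(g) = 225 + g (F(g) = g + (9 + 6³) = g + (9 + 216) = g + 225 = 225 + g)
I = -1 (I = (-1)³ = -1)
I*F(1/7) = -(225 + 1/7) = -(225 + ⅐) = -1*1576/7 = -1576/7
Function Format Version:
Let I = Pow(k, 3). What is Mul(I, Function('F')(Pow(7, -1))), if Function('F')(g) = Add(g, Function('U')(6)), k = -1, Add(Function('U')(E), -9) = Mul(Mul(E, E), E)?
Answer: Rational(-1576, 7) ≈ -225.14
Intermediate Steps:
Function('U')(E) = Add(9, Pow(E, 3)) (Function('U')(E) = Add(9, Mul(Mul(E, E), E)) = Add(9, Mul(Pow(E, 2), E)) = Add(9, Pow(E, 3)))
Function('F')(g) = Add(225, g) (Function('F')(g) = Add(g, Add(9, Pow(6, 3))) = Add(g, Add(9, 216)) = Add(g, 225) = Add(225, g))
I = -1 (I = Pow(-1, 3) = -1)
Mul(I, Function('F')(Pow(7, -1))) = Mul(-1, Add(225, Pow(7, -1))) = Mul(-1, Add(225, Rational(1, 7))) = Mul(-1, Rational(1576, 7)) = Rational(-1576, 7)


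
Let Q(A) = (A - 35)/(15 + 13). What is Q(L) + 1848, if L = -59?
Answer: 25825/14 ≈ 1844.6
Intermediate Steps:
Q(A) = -5/4 + A/28 (Q(A) = (-35 + A)/28 = (-35 + A)*(1/28) = -5/4 + A/28)
Q(L) + 1848 = (-5/4 + (1/28)*(-59)) + 1848 = (-5/4 - 59/28) + 1848 = -47/14 + 1848 = 25825/14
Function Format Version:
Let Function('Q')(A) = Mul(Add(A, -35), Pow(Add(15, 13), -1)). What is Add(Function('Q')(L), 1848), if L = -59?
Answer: Rational(25825, 14) ≈ 1844.6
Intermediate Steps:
Function('Q')(A) = Add(Rational(-5, 4), Mul(Rational(1, 28), A)) (Function('Q')(A) = Mul(Add(-35, A), Pow(28, -1)) = Mul(Add(-35, A), Rational(1, 28)) = Add(Rational(-5, 4), Mul(Rational(1, 28), A)))
Add(Function('Q')(L), 1848) = Add(Add(Rational(-5, 4), Mul(Rational(1, 28), -59)), 1848) = Add(Add(Rational(-5, 4), Rational(-59, 28)), 1848) = Add(Rational(-47, 14), 1848) = Rational(25825, 14)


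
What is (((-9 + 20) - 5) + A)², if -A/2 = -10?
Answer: 676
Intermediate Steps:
A = 20 (A = -2*(-10) = 20)
(((-9 + 20) - 5) + A)² = (((-9 + 20) - 5) + 20)² = ((11 - 5) + 20)² = (6 + 20)² = 26² = 676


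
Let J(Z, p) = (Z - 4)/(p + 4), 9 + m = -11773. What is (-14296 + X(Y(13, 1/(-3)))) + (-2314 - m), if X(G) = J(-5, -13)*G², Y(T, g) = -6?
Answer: -4792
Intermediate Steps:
m = -11782 (m = -9 - 11773 = -11782)
J(Z, p) = (-4 + Z)/(4 + p)
X(G) = G² (X(G) = ((-4 - 5)/(4 - 13))*G² = (-9/(-9))*G² = (-⅑*(-9))*G² = 1*G² = G²)
(-14296 + X(Y(13, 1/(-3)))) + (-2314 - m) = (-14296 + (-6)²) + (-2314 - 1*(-11782)) = (-14296 + 36) + (-2314 + 11782) = -14260 + 9468 = -4792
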